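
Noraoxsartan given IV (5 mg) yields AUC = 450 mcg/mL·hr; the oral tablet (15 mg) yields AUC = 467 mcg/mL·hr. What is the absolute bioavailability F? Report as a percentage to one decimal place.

F = 34.6%

F = (AUC_ev / D_ev) / (AUC_iv / D_iv)
  = (467/15) / (450/5)
  = 31.1333 / 90 = 0.3459
  = 34.59%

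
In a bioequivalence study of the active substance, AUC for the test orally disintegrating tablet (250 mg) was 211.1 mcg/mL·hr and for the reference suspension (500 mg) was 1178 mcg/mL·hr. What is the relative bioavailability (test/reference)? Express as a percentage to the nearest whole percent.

F_rel = (AUC_test/D_test) / (AUC_ref/D_ref)
      = (211.1/250) / (1178/500)
      = 0.8444 / 2.356 = 0.3584 = 35.84%

F_rel = 36%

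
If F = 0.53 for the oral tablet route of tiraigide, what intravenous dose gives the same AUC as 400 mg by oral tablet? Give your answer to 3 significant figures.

Systemic exposure from an extravascular dose = F × D_ev, so the equivalent IV dose is F × D_ev.
D_iv = F × D_ev = 0.53 × 400 = 212 mg

D_iv = 212 mg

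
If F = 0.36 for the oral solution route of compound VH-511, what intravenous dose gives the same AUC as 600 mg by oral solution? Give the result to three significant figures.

D_iv = 216 mg

Systemic exposure from an extravascular dose = F × D_ev, so the equivalent IV dose is F × D_ev.
D_iv = F × D_ev = 0.36 × 600 = 216 mg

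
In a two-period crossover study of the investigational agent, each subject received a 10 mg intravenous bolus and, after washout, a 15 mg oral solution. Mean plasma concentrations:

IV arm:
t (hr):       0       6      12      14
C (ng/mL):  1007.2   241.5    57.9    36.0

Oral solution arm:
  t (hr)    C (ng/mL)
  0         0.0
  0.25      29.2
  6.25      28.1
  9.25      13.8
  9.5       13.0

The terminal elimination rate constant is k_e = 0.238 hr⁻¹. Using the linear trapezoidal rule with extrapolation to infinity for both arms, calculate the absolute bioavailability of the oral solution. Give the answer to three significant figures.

F = 0.0404

Trapezoidal AUC_0→14 (IV):
  [0→6]: (1007.2+241.5)/2 × 6 = 3746.1
  [6→12]: (241.5+57.9)/2 × 6 = 898.2
  [12→14]: (57.9+36.0)/2 × 2 = 93.9
  Sum = 4738.2 ng/mL·hr
IV tail: 36.0/0.238 = 151.261; AUC_iv,0→∞ = 4738.2 + 151.261 = 4889.461 ng/mL·hr
Trapezoidal AUC_0→9.5 (oral solution):
  [0→0.25]: (0.0+29.2)/2 × 0.25 = 3.65
  [0.25→6.25]: (29.2+28.1)/2 × 6 = 171.9
  [6.25→9.25]: (28.1+13.8)/2 × 3 = 62.85
  [9.25→9.5]: (13.8+13.0)/2 × 0.25 = 3.35
  Sum = 241.75 ng/mL·hr
oral solution tail: 13.0/0.238 = 54.622; AUC_ev,0→∞ = 241.75 + 54.622 = 296.372 ng/mL·hr
F = (AUC_ev/D_ev)/(AUC_iv/D_iv) = (296.372/15)/(4889.461/10) = 19.7581/488.9461 = 0.0404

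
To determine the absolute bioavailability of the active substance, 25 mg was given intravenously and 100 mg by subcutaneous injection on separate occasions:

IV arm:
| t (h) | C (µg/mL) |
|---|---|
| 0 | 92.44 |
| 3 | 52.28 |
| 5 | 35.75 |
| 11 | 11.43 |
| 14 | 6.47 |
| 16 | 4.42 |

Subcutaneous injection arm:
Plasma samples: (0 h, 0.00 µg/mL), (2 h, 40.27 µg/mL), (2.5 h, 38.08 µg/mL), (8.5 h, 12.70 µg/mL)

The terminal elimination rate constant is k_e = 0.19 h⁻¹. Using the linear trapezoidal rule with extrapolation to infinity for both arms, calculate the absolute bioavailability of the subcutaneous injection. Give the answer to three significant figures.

Trapezoidal AUC_0→16 (IV):
  [0→3]: (92.44+52.28)/2 × 3 = 217.08
  [3→5]: (52.28+35.75)/2 × 2 = 88.03
  [5→11]: (35.75+11.43)/2 × 6 = 141.54
  [11→14]: (11.43+6.47)/2 × 3 = 26.85
  [14→16]: (6.47+4.42)/2 × 2 = 10.89
  Sum = 484.39 µg/mL·h
IV tail: 4.42/0.19 = 23.263; AUC_iv,0→∞ = 484.39 + 23.263 = 507.653 µg/mL·h
Trapezoidal AUC_0→8.5 (subcutaneous injection):
  [0→2]: (0.00+40.27)/2 × 2 = 40.27
  [2→2.5]: (40.27+38.08)/2 × 0.5 = 19.5875
  [2.5→8.5]: (38.08+12.70)/2 × 6 = 152.34
  Sum = 212.1975 µg/mL·h
subcutaneous injection tail: 12.70/0.19 = 66.842; AUC_ev,0→∞ = 212.1975 + 66.842 = 279.0395 µg/mL·h
F = (AUC_ev/D_ev)/(AUC_iv/D_iv) = (279.0395/100)/(507.653/25) = 2.790395/20.30612 = 0.1374

F = 0.137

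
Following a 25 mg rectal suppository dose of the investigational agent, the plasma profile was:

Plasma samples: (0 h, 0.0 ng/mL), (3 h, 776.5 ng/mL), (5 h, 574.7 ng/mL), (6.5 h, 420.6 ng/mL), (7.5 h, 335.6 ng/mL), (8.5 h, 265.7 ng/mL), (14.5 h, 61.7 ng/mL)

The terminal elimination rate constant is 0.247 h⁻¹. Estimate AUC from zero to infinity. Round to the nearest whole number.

AUC = 5173 ng/mL·h

Trapezoidal AUC_0→14.5:
  [0→3]: (0.0+776.5)/2 × 3 = 1164.75
  [3→5]: (776.5+574.7)/2 × 2 = 1351.2
  [5→6.5]: (574.7+420.6)/2 × 1.5 = 746.475
  [6.5→7.5]: (420.6+335.6)/2 × 1 = 378.1
  [7.5→8.5]: (335.6+265.7)/2 × 1 = 300.65
  [8.5→14.5]: (265.7+61.7)/2 × 6 = 982.2
  Sum = 4923.375 ng/mL·h
Extrapolated tail: C_last / k_e = 61.7 / 0.247 = 249.798
AUC_0→∞ = 4923.375 + 249.798 = 5173.173 ng/mL·h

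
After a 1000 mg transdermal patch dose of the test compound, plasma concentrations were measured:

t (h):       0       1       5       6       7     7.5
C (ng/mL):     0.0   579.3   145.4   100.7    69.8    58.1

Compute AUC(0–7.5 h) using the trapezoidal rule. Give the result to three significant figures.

AUC = 1980 ng/mL·h

Trapezoidal AUC_0→7.5:
  [0→1]: (0.0+579.3)/2 × 1 = 289.65
  [1→5]: (579.3+145.4)/2 × 4 = 1449.4
  [5→6]: (145.4+100.7)/2 × 1 = 123.05
  [6→7]: (100.7+69.8)/2 × 1 = 85.25
  [7→7.5]: (69.8+58.1)/2 × 0.5 = 31.975
  Sum = 1979.325 ng/mL·h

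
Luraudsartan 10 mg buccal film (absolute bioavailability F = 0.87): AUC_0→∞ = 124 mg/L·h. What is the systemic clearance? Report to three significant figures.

CL = F × Dose / AUC_0→∞
   = 0.87 × 10 / 124 = 0.0701613 L/h

CL = 0.0702 L/h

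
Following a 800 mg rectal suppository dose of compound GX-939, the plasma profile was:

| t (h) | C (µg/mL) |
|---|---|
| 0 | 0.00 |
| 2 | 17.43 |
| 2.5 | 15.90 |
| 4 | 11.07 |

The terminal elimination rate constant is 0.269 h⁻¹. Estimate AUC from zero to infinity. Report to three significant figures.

Trapezoidal AUC_0→4:
  [0→2]: (0.00+17.43)/2 × 2 = 17.43
  [2→2.5]: (17.43+15.90)/2 × 0.5 = 8.3325
  [2.5→4]: (15.90+11.07)/2 × 1.5 = 20.2275
  Sum = 45.99 µg/mL·h
Extrapolated tail: C_last / k_e = 11.07 / 0.269 = 41.152
AUC_0→∞ = 45.99 + 41.152 = 87.142 µg/mL·h

AUC = 87.1 µg/mL·h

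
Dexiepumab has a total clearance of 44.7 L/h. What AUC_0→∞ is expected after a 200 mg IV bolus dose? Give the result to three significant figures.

AUC = 4.47 mg/L·h

AUC_0→∞ = Dose_iv / CL
        = 200 / 44.7 = 4.47427 mg/L·h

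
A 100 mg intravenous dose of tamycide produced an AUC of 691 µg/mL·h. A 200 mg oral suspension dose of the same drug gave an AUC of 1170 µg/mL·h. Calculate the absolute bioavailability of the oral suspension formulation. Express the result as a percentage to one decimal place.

F = 84.7%

F = (AUC_ev / D_ev) / (AUC_iv / D_iv)
  = (1170/200) / (691/100)
  = 5.85 / 6.91 = 0.8466
  = 84.66%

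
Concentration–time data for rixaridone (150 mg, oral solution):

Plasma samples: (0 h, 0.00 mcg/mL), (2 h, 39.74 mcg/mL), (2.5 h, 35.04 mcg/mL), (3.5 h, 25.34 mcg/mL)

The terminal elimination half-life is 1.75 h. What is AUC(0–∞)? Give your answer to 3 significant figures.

Trapezoidal AUC_0→3.5:
  [0→2]: (0.00+39.74)/2 × 2 = 39.74
  [2→2.5]: (39.74+35.04)/2 × 0.5 = 18.695
  [2.5→3.5]: (35.04+25.34)/2 × 1 = 30.19
  Sum = 88.625 mcg/mL·h
k_e = ln2 / t½ = 0.693147 / 1.75 = 0.3961 h^-1
Extrapolated tail: C_last / k_e = 25.34 / 0.3961 = 63.974
AUC_0→∞ = 88.625 + 63.974 = 152.599 mcg/mL·h

AUC = 153 mcg/mL·h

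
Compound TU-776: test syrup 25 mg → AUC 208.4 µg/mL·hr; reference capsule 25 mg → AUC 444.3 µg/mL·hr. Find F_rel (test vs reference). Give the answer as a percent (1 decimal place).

F_rel = 46.9%

F_rel = (AUC_test/D_test) / (AUC_ref/D_ref)
      = (208.4/25) / (444.3/25)
      = 8.336 / 17.772 = 0.4691 = 46.91%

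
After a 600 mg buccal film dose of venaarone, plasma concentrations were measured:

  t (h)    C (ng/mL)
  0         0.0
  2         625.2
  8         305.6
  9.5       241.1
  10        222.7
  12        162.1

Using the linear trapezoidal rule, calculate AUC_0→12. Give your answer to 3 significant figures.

AUC = 4330 ng/mL·h

Trapezoidal AUC_0→12:
  [0→2]: (0.0+625.2)/2 × 2 = 625.2
  [2→8]: (625.2+305.6)/2 × 6 = 2792.4
  [8→9.5]: (305.6+241.1)/2 × 1.5 = 410.025
  [9.5→10]: (241.1+222.7)/2 × 0.5 = 115.95
  [10→12]: (222.7+162.1)/2 × 2 = 384.8
  Sum = 4328.375 ng/mL·h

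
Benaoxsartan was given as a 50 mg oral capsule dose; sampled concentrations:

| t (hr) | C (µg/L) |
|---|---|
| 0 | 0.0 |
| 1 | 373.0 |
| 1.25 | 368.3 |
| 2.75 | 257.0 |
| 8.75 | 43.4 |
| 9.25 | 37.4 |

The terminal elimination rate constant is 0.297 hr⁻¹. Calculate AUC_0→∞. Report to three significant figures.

Trapezoidal AUC_0→9.25:
  [0→1]: (0.0+373.0)/2 × 1 = 186.5
  [1→1.25]: (373.0+368.3)/2 × 0.25 = 92.6625
  [1.25→2.75]: (368.3+257.0)/2 × 1.5 = 468.975
  [2.75→8.75]: (257.0+43.4)/2 × 6 = 901.2
  [8.75→9.25]: (43.4+37.4)/2 × 0.5 = 20.2
  Sum = 1669.5375 µg/L·hr
Extrapolated tail: C_last / k_e = 37.4 / 0.297 = 125.926
AUC_0→∞ = 1669.5375 + 125.926 = 1795.4635 µg/L·hr

AUC = 1800 µg/L·hr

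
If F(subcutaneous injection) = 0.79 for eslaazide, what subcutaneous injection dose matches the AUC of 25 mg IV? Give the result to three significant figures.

For equal systemic exposure: F × D_ev = D_iv
D_ev = D_iv / F = 25 / 0.79 = 31.6456 mg

D_subcutaneous = 31.6 mg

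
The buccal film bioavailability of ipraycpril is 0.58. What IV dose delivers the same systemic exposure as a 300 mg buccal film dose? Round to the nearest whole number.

D_iv = 174 mg

Systemic exposure from an extravascular dose = F × D_ev, so the equivalent IV dose is F × D_ev.
D_iv = F × D_ev = 0.58 × 300 = 174 mg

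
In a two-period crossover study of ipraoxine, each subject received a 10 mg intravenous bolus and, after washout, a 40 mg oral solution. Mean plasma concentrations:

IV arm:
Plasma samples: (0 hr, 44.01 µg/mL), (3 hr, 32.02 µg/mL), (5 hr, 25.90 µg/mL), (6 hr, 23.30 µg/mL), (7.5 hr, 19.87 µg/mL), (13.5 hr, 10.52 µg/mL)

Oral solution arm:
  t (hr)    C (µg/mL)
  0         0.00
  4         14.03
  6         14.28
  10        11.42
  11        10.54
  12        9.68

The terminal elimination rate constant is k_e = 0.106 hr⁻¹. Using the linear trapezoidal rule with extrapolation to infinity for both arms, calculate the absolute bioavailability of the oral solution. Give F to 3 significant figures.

Trapezoidal AUC_0→13.5 (IV):
  [0→3]: (44.01+32.02)/2 × 3 = 114.045
  [3→5]: (32.02+25.90)/2 × 2 = 57.92
  [5→6]: (25.90+23.30)/2 × 1 = 24.6
  [6→7.5]: (23.30+19.87)/2 × 1.5 = 32.3775
  [7.5→13.5]: (19.87+10.52)/2 × 6 = 91.17
  Sum = 320.1125 µg/mL·hr
IV tail: 10.52/0.106 = 99.245; AUC_iv,0→∞ = 320.1125 + 99.245 = 419.3575 µg/mL·hr
Trapezoidal AUC_0→12 (oral solution):
  [0→4]: (0.00+14.03)/2 × 4 = 28.06
  [4→6]: (14.03+14.28)/2 × 2 = 28.31
  [6→10]: (14.28+11.42)/2 × 4 = 51.4
  [10→11]: (11.42+10.54)/2 × 1 = 10.98
  [11→12]: (10.54+9.68)/2 × 1 = 10.11
  Sum = 128.86 µg/mL·hr
oral solution tail: 9.68/0.106 = 91.321; AUC_ev,0→∞ = 128.86 + 91.321 = 220.181 µg/mL·hr
F = (AUC_ev/D_ev)/(AUC_iv/D_iv) = (220.181/40)/(419.3575/10) = 5.504525/41.93575 = 0.1313

F = 0.131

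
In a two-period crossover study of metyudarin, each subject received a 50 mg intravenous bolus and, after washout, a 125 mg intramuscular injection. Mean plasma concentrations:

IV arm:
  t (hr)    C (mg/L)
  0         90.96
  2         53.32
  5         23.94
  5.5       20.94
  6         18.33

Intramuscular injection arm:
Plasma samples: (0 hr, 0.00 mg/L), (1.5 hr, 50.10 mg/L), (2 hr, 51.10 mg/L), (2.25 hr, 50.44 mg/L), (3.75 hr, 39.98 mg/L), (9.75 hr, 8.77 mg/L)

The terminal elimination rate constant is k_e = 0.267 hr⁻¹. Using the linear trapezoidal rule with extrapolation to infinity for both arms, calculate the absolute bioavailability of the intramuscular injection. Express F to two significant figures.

Trapezoidal AUC_0→6 (IV):
  [0→2]: (90.96+53.32)/2 × 2 = 144.28
  [2→5]: (53.32+23.94)/2 × 3 = 115.89
  [5→5.5]: (23.94+20.94)/2 × 0.5 = 11.22
  [5.5→6]: (20.94+18.33)/2 × 0.5 = 9.8175
  Sum = 281.2075 mg/L·hr
IV tail: 18.33/0.267 = 68.652; AUC_iv,0→∞ = 281.2075 + 68.652 = 349.8595 mg/L·hr
Trapezoidal AUC_0→9.75 (intramuscular injection):
  [0→1.5]: (0.00+50.10)/2 × 1.5 = 37.575
  [1.5→2]: (50.10+51.10)/2 × 0.5 = 25.3
  [2→2.25]: (51.10+50.44)/2 × 0.25 = 12.6925
  [2.25→3.75]: (50.44+39.98)/2 × 1.5 = 67.815
  [3.75→9.75]: (39.98+8.77)/2 × 6 = 146.25
  Sum = 289.6325 mg/L·hr
intramuscular injection tail: 8.77/0.267 = 32.846; AUC_ev,0→∞ = 289.6325 + 32.846 = 322.4785 mg/L·hr
F = (AUC_ev/D_ev)/(AUC_iv/D_iv) = (322.4785/125)/(349.8595/50) = 2.579828/6.99719 = 0.3687

F = 0.37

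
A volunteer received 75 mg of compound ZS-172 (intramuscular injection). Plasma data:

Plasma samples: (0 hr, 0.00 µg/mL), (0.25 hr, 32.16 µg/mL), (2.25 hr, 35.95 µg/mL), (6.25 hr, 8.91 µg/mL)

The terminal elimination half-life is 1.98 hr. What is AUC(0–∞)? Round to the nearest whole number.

Trapezoidal AUC_0→6.25:
  [0→0.25]: (0.00+32.16)/2 × 0.25 = 4.02
  [0.25→2.25]: (32.16+35.95)/2 × 2 = 68.11
  [2.25→6.25]: (35.95+8.91)/2 × 4 = 89.72
  Sum = 161.85 µg/mL·hr
k_e = ln2 / t½ = 0.693147 / 1.98 = 0.3501 hr^-1
Extrapolated tail: C_last / k_e = 8.91 / 0.3501 = 25.450
AUC_0→∞ = 161.85 + 25.450 = 187.3 µg/mL·hr

AUC = 187 µg/mL·hr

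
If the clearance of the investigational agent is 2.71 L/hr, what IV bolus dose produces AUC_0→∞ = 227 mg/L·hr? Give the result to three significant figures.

Dose_iv = CL × AUC_0→∞
     = 2.71 × 227 = 615.17 mg

Dose = 615 mg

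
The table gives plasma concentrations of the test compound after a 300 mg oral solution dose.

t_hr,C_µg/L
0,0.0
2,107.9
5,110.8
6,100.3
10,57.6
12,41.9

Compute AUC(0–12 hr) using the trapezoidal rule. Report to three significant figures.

AUC = 957 µg/L·hr

Trapezoidal AUC_0→12:
  [0→2]: (0.0+107.9)/2 × 2 = 107.9
  [2→5]: (107.9+110.8)/2 × 3 = 328.05
  [5→6]: (110.8+100.3)/2 × 1 = 105.55
  [6→10]: (100.3+57.6)/2 × 4 = 315.8
  [10→12]: (57.6+41.9)/2 × 2 = 99.5
  Sum = 956.8 µg/L·hr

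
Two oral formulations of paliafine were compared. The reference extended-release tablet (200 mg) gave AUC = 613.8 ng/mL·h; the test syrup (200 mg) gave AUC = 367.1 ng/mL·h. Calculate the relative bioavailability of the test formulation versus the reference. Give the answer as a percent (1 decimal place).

F_rel = 59.8%

F_rel = (AUC_test/D_test) / (AUC_ref/D_ref)
      = (367.1/200) / (613.8/200)
      = 1.8355 / 3.069 = 0.5981 = 59.81%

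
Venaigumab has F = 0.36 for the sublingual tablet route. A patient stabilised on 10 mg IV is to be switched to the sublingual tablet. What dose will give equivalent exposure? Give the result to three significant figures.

D_sublingual = 27.8 mg

For equal systemic exposure: F × D_ev = D_iv
D_ev = D_iv / F = 10 / 0.36 = 27.7778 mg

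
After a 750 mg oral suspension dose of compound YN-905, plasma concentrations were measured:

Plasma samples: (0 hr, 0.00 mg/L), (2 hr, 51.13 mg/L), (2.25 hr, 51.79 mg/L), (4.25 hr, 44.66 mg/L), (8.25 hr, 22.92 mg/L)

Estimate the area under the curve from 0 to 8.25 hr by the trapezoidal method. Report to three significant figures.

Trapezoidal AUC_0→8.25:
  [0→2]: (0.00+51.13)/2 × 2 = 51.13
  [2→2.25]: (51.13+51.79)/2 × 0.25 = 12.865
  [2.25→4.25]: (51.79+44.66)/2 × 2 = 96.45
  [4.25→8.25]: (44.66+22.92)/2 × 4 = 135.16
  Sum = 295.605 mg/L·hr

AUC = 296 mg/L·hr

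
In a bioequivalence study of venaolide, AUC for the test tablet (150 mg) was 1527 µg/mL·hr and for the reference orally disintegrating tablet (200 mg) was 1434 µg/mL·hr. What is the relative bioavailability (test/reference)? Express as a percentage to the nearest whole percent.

F_rel = 142%

F_rel = (AUC_test/D_test) / (AUC_ref/D_ref)
      = (1527/150) / (1434/200)
      = 10.18 / 7.17 = 1.4198 = 141.98%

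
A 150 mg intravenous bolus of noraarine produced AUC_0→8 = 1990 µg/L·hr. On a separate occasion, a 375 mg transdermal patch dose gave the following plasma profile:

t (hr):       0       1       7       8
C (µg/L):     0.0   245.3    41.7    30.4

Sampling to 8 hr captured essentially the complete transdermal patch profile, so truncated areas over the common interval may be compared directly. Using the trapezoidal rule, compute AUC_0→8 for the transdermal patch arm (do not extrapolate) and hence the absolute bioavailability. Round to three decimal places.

Trapezoidal AUC_0→8 (transdermal patch):
  [0→1]: (0.0+245.3)/2 × 1 = 122.65
  [1→7]: (245.3+41.7)/2 × 6 = 861.0
  [7→8]: (41.7+30.4)/2 × 1 = 36.05
  Sum = 1019.7 µg/L·hr
F = (AUC_ev/D_ev)/(AUC_iv/D_iv) = (1019.7/375)/(1990/150) = 2.7192/13.2667 = 0.2050

F = 0.205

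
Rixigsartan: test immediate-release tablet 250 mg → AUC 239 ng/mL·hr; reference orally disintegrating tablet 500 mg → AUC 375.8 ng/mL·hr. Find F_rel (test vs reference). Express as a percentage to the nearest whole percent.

F_rel = 127%

F_rel = (AUC_test/D_test) / (AUC_ref/D_ref)
      = (239/250) / (375.8/500)
      = 0.956 / 0.7516 = 1.2720 = 127.20%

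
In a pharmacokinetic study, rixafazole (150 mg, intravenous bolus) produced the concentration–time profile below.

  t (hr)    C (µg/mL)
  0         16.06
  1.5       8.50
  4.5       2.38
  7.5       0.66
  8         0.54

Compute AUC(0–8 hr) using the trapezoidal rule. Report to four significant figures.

Trapezoidal AUC_0→8:
  [0→1.5]: (16.06+8.50)/2 × 1.5 = 18.42
  [1.5→4.5]: (8.50+2.38)/2 × 3 = 16.32
  [4.5→7.5]: (2.38+0.66)/2 × 3 = 4.56
  [7.5→8]: (0.66+0.54)/2 × 0.5 = 0.3
  Sum = 39.6 µg/mL·hr

AUC = 39.60 µg/mL·hr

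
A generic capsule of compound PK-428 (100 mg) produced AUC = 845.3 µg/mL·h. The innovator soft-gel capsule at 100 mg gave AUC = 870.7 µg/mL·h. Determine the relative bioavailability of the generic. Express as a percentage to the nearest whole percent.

F_rel = 97%

F_rel = (AUC_test/D_test) / (AUC_ref/D_ref)
      = (845.3/100) / (870.7/100)
      = 8.453 / 8.707 = 0.9708 = 97.08%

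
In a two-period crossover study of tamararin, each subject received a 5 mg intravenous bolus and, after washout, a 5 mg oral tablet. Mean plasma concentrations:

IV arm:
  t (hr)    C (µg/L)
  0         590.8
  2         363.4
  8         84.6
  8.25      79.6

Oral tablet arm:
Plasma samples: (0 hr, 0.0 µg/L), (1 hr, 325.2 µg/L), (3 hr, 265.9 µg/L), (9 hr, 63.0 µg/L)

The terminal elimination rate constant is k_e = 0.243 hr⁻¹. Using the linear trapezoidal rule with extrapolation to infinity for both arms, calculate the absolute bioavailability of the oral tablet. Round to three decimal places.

Trapezoidal AUC_0→8.25 (IV):
  [0→2]: (590.8+363.4)/2 × 2 = 954.2
  [2→8]: (363.4+84.6)/2 × 6 = 1344.0
  [8→8.25]: (84.6+79.6)/2 × 0.25 = 20.525
  Sum = 2318.725 µg/L·hr
IV tail: 79.6/0.243 = 327.572; AUC_iv,0→∞ = 2318.725 + 327.572 = 2646.297 µg/L·hr
Trapezoidal AUC_0→9 (oral tablet):
  [0→1]: (0.0+325.2)/2 × 1 = 162.6
  [1→3]: (325.2+265.9)/2 × 2 = 591.1
  [3→9]: (265.9+63.0)/2 × 6 = 986.7
  Sum = 1740.4 µg/L·hr
oral tablet tail: 63.0/0.243 = 259.259; AUC_ev,0→∞ = 1740.4 + 259.259 = 1999.659 µg/L·hr
F = (AUC_ev/D_ev)/(AUC_iv/D_iv) = (1999.659/5)/(2646.297/5) = 399.9318/529.2594 = 0.7556

F = 0.756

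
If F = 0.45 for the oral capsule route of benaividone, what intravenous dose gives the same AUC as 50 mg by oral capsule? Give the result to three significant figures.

Systemic exposure from an extravascular dose = F × D_ev, so the equivalent IV dose is F × D_ev.
D_iv = F × D_ev = 0.45 × 50 = 22.5 mg

D_iv = 22.5 mg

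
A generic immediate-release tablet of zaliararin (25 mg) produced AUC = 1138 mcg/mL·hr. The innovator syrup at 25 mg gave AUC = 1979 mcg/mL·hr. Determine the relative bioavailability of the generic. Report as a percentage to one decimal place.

F_rel = 57.5%

F_rel = (AUC_test/D_test) / (AUC_ref/D_ref)
      = (1138/25) / (1979/25)
      = 45.52 / 79.16 = 0.5750 = 57.50%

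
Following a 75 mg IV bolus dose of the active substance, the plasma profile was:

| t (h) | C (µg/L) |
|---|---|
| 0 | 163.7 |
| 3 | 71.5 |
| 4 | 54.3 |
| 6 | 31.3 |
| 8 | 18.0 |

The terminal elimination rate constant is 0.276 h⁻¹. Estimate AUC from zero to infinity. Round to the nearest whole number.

AUC = 616 µg/L·h

Trapezoidal AUC_0→8:
  [0→3]: (163.7+71.5)/2 × 3 = 352.8
  [3→4]: (71.5+54.3)/2 × 1 = 62.9
  [4→6]: (54.3+31.3)/2 × 2 = 85.6
  [6→8]: (31.3+18.0)/2 × 2 = 49.3
  Sum = 550.6 µg/L·h
Extrapolated tail: C_last / k_e = 18.0 / 0.276 = 65.217
AUC_0→∞ = 550.6 + 65.217 = 615.817 µg/L·h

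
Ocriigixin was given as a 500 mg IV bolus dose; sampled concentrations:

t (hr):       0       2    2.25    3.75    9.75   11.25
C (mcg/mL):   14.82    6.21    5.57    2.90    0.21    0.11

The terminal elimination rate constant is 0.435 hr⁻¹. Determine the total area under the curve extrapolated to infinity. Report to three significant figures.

Trapezoidal AUC_0→11.25:
  [0→2]: (14.82+6.21)/2 × 2 = 21.03
  [2→2.25]: (6.21+5.57)/2 × 0.25 = 1.4725
  [2.25→3.75]: (5.57+2.90)/2 × 1.5 = 6.3525
  [3.75→9.75]: (2.90+0.21)/2 × 6 = 9.33
  [9.75→11.25]: (0.21+0.11)/2 × 1.5 = 0.24
  Sum = 38.425 mcg/mL·hr
Extrapolated tail: C_last / k_e = 0.11 / 0.435 = 0.253
AUC_0→∞ = 38.425 + 0.253 = 38.678 mcg/mL·hr

AUC = 38.7 mcg/mL·hr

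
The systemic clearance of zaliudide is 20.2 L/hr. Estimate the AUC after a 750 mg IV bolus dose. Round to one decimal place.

AUC_0→∞ = Dose_iv / CL
        = 750 / 20.2 = 37.1287 mg/L·hr

AUC = 37.1 mg/L·hr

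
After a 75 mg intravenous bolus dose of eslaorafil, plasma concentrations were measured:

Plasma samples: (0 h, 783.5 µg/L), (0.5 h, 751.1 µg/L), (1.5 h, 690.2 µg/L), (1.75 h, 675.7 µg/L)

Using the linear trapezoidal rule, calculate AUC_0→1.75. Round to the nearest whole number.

Trapezoidal AUC_0→1.75:
  [0→0.5]: (783.5+751.1)/2 × 0.5 = 383.65
  [0.5→1.5]: (751.1+690.2)/2 × 1 = 720.65
  [1.5→1.75]: (690.2+675.7)/2 × 0.25 = 170.7375
  Sum = 1275.0375 µg/L·h

AUC = 1275 µg/L·h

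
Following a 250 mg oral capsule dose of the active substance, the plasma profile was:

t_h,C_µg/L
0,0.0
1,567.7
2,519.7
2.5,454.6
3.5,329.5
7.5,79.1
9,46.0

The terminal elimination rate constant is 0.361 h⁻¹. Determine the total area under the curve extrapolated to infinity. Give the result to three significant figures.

Trapezoidal AUC_0→9:
  [0→1]: (0.0+567.7)/2 × 1 = 283.85
  [1→2]: (567.7+519.7)/2 × 1 = 543.7
  [2→2.5]: (519.7+454.6)/2 × 0.5 = 243.575
  [2.5→3.5]: (454.6+329.5)/2 × 1 = 392.05
  [3.5→7.5]: (329.5+79.1)/2 × 4 = 817.2
  [7.5→9]: (79.1+46.0)/2 × 1.5 = 93.825
  Sum = 2374.2 µg/L·h
Extrapolated tail: C_last / k_e = 46.0 / 0.361 = 127.424
AUC_0→∞ = 2374.2 + 127.424 = 2501.624 µg/L·h

AUC = 2500 µg/L·h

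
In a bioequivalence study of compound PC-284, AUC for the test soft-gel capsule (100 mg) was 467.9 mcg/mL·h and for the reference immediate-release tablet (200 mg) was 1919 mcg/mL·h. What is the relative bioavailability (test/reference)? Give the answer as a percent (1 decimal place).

F_rel = (AUC_test/D_test) / (AUC_ref/D_ref)
      = (467.9/100) / (1919/200)
      = 4.679 / 9.595 = 0.4876 = 48.76%

F_rel = 48.8%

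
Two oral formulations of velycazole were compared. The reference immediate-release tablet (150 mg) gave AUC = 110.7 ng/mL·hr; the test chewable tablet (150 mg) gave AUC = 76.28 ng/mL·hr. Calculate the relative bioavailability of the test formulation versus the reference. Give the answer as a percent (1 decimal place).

F_rel = 68.9%

F_rel = (AUC_test/D_test) / (AUC_ref/D_ref)
      = (76.28/150) / (110.7/150)
      = 0.508533 / 0.738 = 0.6891 = 68.91%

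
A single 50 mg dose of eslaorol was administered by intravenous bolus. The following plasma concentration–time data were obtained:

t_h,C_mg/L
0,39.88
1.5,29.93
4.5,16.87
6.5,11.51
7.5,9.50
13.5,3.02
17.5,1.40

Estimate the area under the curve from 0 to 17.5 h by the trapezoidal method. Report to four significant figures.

Trapezoidal AUC_0→17.5:
  [0→1.5]: (39.88+29.93)/2 × 1.5 = 52.3575
  [1.5→4.5]: (29.93+16.87)/2 × 3 = 70.2
  [4.5→6.5]: (16.87+11.51)/2 × 2 = 28.38
  [6.5→7.5]: (11.51+9.50)/2 × 1 = 10.505
  [7.5→13.5]: (9.50+3.02)/2 × 6 = 37.56
  [13.5→17.5]: (3.02+1.40)/2 × 4 = 8.84
  Sum = 207.8425 mg/L·h

AUC = 207.8 mg/L·h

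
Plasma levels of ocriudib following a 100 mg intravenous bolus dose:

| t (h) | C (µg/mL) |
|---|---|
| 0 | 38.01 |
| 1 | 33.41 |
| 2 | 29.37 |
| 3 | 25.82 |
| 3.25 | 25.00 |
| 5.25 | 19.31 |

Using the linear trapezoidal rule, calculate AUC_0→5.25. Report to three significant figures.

AUC = 145 µg/mL·h

Trapezoidal AUC_0→5.25:
  [0→1]: (38.01+33.41)/2 × 1 = 35.71
  [1→2]: (33.41+29.37)/2 × 1 = 31.39
  [2→3]: (29.37+25.82)/2 × 1 = 27.595
  [3→3.25]: (25.82+25.00)/2 × 0.25 = 6.3525
  [3.25→5.25]: (25.00+19.31)/2 × 2 = 44.31
  Sum = 145.3575 µg/mL·h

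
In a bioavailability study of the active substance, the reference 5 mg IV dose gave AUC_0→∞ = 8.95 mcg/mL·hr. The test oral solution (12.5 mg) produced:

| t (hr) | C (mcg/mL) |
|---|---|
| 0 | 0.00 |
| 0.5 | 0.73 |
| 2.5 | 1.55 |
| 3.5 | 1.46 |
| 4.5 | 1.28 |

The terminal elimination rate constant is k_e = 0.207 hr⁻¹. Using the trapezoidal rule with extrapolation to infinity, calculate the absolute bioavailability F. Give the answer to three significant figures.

F = 0.515

Trapezoidal AUC_0→4.5 (oral solution):
  [0→0.5]: (0.00+0.73)/2 × 0.5 = 0.1825
  [0.5→2.5]: (0.73+1.55)/2 × 2 = 2.28
  [2.5→3.5]: (1.55+1.46)/2 × 1 = 1.505
  [3.5→4.5]: (1.46+1.28)/2 × 1 = 1.37
  Sum = 5.3375 mcg/mL·hr
Tail: C_last/k_e = 1.28/0.207 = 6.184
AUC_0→∞ (oral solution) = 5.3375 + 6.184 = 11.5215 mcg/mL·hr
F = (AUC_ev/D_ev)/(AUC_iv/D_iv) = (11.5215/12.5)/(8.95/5) = 0.92172/1.79 = 0.5149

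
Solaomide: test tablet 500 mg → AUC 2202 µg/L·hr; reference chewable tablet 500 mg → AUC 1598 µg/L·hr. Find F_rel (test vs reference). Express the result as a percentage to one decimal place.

F_rel = 137.8%

F_rel = (AUC_test/D_test) / (AUC_ref/D_ref)
      = (2202/500) / (1598/500)
      = 4.404 / 3.196 = 1.3780 = 137.80%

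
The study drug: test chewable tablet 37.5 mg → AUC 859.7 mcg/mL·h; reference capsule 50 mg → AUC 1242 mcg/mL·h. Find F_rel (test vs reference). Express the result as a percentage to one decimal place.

F_rel = 92.3%

F_rel = (AUC_test/D_test) / (AUC_ref/D_ref)
      = (859.7/37.5) / (1242/50)
      = 22.9253 / 24.84 = 0.9229 = 92.29%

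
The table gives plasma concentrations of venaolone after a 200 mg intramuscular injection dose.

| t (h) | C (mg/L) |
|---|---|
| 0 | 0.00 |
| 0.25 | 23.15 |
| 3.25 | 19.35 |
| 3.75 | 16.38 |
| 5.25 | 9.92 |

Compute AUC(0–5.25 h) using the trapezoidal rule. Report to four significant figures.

AUC = 95.30 mg/L·h

Trapezoidal AUC_0→5.25:
  [0→0.25]: (0.00+23.15)/2 × 0.25 = 2.89375
  [0.25→3.25]: (23.15+19.35)/2 × 3 = 63.75
  [3.25→3.75]: (19.35+16.38)/2 × 0.5 = 8.9325
  [3.75→5.25]: (16.38+9.92)/2 × 1.5 = 19.725
  Sum = 95.30125 mg/L·h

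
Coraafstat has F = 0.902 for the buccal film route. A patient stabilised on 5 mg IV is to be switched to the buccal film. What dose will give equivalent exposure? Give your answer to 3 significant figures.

D_buccal = 5.54 mg

For equal systemic exposure: F × D_ev = D_iv
D_ev = D_iv / F = 5 / 0.902 = 5.54324 mg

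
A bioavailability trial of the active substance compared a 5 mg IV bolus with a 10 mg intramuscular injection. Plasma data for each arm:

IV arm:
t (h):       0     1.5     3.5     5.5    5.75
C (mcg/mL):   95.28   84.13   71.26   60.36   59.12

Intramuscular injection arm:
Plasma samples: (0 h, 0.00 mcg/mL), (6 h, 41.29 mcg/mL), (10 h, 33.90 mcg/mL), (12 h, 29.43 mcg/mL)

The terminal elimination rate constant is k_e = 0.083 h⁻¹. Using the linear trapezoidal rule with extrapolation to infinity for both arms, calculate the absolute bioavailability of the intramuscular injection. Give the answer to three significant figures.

Trapezoidal AUC_0→5.75 (IV):
  [0→1.5]: (95.28+84.13)/2 × 1.5 = 134.5575
  [1.5→3.5]: (84.13+71.26)/2 × 2 = 155.39
  [3.5→5.5]: (71.26+60.36)/2 × 2 = 131.62
  [5.5→5.75]: (60.36+59.12)/2 × 0.25 = 14.935
  Sum = 436.5025 mcg/mL·h
IV tail: 59.12/0.083 = 712.289; AUC_iv,0→∞ = 436.5025 + 712.289 = 1148.7915 mcg/mL·h
Trapezoidal AUC_0→12 (intramuscular injection):
  [0→6]: (0.00+41.29)/2 × 6 = 123.87
  [6→10]: (41.29+33.90)/2 × 4 = 150.38
  [10→12]: (33.90+29.43)/2 × 2 = 63.33
  Sum = 337.58 mcg/mL·h
intramuscular injection tail: 29.43/0.083 = 354.578; AUC_ev,0→∞ = 337.58 + 354.578 = 692.158 mcg/mL·h
F = (AUC_ev/D_ev)/(AUC_iv/D_iv) = (692.158/10)/(1148.7915/5) = 69.2158/229.7583 = 0.3013

F = 0.301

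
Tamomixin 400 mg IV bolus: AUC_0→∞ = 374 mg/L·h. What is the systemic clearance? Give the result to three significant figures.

CL = 1.07 L/h

CL = Dose_iv / AUC_0→∞
   = 400 / 374 = 1.06952 L/h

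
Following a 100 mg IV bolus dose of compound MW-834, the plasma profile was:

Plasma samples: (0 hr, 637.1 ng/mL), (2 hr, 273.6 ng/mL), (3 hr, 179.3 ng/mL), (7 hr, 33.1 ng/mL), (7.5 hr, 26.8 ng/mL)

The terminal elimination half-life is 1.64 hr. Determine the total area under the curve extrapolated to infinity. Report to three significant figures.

AUC = 1640 ng/mL·hr

Trapezoidal AUC_0→7.5:
  [0→2]: (637.1+273.6)/2 × 2 = 910.7
  [2→3]: (273.6+179.3)/2 × 1 = 226.45
  [3→7]: (179.3+33.1)/2 × 4 = 424.8
  [7→7.5]: (33.1+26.8)/2 × 0.5 = 14.975
  Sum = 1576.925 ng/mL·hr
k_e = ln2 / t½ = 0.693147 / 1.64 = 0.4227 hr^-1
Extrapolated tail: C_last / k_e = 26.8 / 0.4227 = 63.402
AUC_0→∞ = 1576.925 + 63.402 = 1640.327 ng/mL·hr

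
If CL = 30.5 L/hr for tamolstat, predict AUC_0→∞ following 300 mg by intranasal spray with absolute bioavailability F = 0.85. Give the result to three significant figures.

AUC = 8.36 mg/L·hr

AUC_0→∞ = F × Dose / CL
        = 0.85 × 300 / 30.5 = 8.36066 mg/L·hr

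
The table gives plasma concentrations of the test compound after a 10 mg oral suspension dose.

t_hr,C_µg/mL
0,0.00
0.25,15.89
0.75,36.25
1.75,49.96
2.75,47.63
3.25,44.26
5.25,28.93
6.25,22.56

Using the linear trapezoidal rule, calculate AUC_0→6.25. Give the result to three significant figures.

AUC = 229 µg/mL·hr

Trapezoidal AUC_0→6.25:
  [0→0.25]: (0.00+15.89)/2 × 0.25 = 1.98625
  [0.25→0.75]: (15.89+36.25)/2 × 0.5 = 13.035
  [0.75→1.75]: (36.25+49.96)/2 × 1 = 43.105
  [1.75→2.75]: (49.96+47.63)/2 × 1 = 48.795
  [2.75→3.25]: (47.63+44.26)/2 × 0.5 = 22.9725
  [3.25→5.25]: (44.26+28.93)/2 × 2 = 73.19
  [5.25→6.25]: (28.93+22.56)/2 × 1 = 25.745
  Sum = 228.82875 µg/mL·hr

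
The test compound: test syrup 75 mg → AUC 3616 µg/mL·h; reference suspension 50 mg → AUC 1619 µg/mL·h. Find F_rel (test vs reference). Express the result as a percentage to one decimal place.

F_rel = 148.9%

F_rel = (AUC_test/D_test) / (AUC_ref/D_ref)
      = (3616/75) / (1619/50)
      = 48.2133 / 32.38 = 1.4890 = 148.90%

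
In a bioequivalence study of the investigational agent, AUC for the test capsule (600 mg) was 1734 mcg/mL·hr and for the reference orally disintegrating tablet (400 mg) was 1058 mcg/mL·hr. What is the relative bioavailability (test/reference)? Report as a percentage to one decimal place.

F_rel = 109.3%

F_rel = (AUC_test/D_test) / (AUC_ref/D_ref)
      = (1734/600) / (1058/400)
      = 2.89 / 2.645 = 1.0926 = 109.26%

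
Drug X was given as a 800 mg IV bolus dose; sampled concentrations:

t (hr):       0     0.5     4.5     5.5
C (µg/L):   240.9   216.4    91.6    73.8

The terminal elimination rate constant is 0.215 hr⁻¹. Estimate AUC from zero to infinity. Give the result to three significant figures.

Trapezoidal AUC_0→5.5:
  [0→0.5]: (240.9+216.4)/2 × 0.5 = 114.325
  [0.5→4.5]: (216.4+91.6)/2 × 4 = 616.0
  [4.5→5.5]: (91.6+73.8)/2 × 1 = 82.7
  Sum = 813.025 µg/L·hr
Extrapolated tail: C_last / k_e = 73.8 / 0.215 = 343.256
AUC_0→∞ = 813.025 + 343.256 = 1156.281 µg/L·hr

AUC = 1160 µg/L·hr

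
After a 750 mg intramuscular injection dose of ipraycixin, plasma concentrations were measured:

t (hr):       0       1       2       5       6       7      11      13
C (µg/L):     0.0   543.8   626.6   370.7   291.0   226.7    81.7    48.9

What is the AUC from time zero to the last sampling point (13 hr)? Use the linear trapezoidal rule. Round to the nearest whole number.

Trapezoidal AUC_0→13:
  [0→1]: (0.0+543.8)/2 × 1 = 271.9
  [1→2]: (543.8+626.6)/2 × 1 = 585.2
  [2→5]: (626.6+370.7)/2 × 3 = 1495.95
  [5→6]: (370.7+291.0)/2 × 1 = 330.85
  [6→7]: (291.0+226.7)/2 × 1 = 258.85
  [7→11]: (226.7+81.7)/2 × 4 = 616.8
  [11→13]: (81.7+48.9)/2 × 2 = 130.6
  Sum = 3690.15 µg/L·hr

AUC = 3690 µg/L·hr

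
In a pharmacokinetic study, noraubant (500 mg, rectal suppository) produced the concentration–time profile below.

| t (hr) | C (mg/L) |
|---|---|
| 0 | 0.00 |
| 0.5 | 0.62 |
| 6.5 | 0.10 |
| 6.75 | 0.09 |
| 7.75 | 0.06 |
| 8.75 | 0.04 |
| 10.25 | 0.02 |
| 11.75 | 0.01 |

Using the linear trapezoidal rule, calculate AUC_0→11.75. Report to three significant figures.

AUC = 2.53 mg/L·hr

Trapezoidal AUC_0→11.75:
  [0→0.5]: (0.00+0.62)/2 × 0.5 = 0.155
  [0.5→6.5]: (0.62+0.10)/2 × 6 = 2.16
  [6.5→6.75]: (0.10+0.09)/2 × 0.25 = 0.02375
  [6.75→7.75]: (0.09+0.06)/2 × 1 = 0.075
  [7.75→8.75]: (0.06+0.04)/2 × 1 = 0.05
  [8.75→10.25]: (0.04+0.02)/2 × 1.5 = 0.045
  [10.25→11.75]: (0.02+0.01)/2 × 1.5 = 0.0225
  Sum = 2.53125 mg/L·hr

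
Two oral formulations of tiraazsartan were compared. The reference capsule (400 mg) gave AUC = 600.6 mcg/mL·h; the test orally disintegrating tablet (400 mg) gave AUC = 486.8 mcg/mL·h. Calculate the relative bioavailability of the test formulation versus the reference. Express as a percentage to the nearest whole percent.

F_rel = (AUC_test/D_test) / (AUC_ref/D_ref)
      = (486.8/400) / (600.6/400)
      = 1.217 / 1.5015 = 0.8105 = 81.05%

F_rel = 81%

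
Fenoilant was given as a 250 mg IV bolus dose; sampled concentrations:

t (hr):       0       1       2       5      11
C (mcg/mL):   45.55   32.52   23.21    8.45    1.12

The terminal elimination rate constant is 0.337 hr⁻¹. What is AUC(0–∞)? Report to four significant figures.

AUC = 146.4 mcg/mL·hr

Trapezoidal AUC_0→11:
  [0→1]: (45.55+32.52)/2 × 1 = 39.035
  [1→2]: (32.52+23.21)/2 × 1 = 27.865
  [2→5]: (23.21+8.45)/2 × 3 = 47.49
  [5→11]: (8.45+1.12)/2 × 6 = 28.71
  Sum = 143.1 mcg/mL·hr
Extrapolated tail: C_last / k_e = 1.12 / 0.337 = 3.323
AUC_0→∞ = 143.1 + 3.323 = 146.423 mcg/mL·hr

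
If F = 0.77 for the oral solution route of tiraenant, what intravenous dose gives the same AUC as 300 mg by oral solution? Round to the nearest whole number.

Systemic exposure from an extravascular dose = F × D_ev, so the equivalent IV dose is F × D_ev.
D_iv = F × D_ev = 0.77 × 300 = 231 mg

D_iv = 231 mg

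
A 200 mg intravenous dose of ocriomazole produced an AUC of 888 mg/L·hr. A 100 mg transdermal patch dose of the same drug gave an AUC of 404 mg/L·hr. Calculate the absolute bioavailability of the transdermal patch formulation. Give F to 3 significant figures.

F = (AUC_ev / D_ev) / (AUC_iv / D_iv)
  = (404/100) / (888/200)
  = 4.04 / 4.44 = 0.9099

F = 0.910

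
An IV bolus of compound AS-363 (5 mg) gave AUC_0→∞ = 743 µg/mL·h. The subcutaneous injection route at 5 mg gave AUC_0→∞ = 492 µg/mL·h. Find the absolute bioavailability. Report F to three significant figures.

F = (AUC_ev / D_ev) / (AUC_iv / D_iv)
  = (492/5) / (743/5)
  = 98.4 / 148.6 = 0.6622

F = 0.662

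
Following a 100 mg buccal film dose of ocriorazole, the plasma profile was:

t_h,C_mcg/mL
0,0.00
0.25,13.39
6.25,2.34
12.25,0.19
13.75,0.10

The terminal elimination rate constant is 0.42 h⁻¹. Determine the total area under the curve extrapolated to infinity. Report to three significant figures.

AUC = 56.9 mcg/mL·h

Trapezoidal AUC_0→13.75:
  [0→0.25]: (0.00+13.39)/2 × 0.25 = 1.67375
  [0.25→6.25]: (13.39+2.34)/2 × 6 = 47.19
  [6.25→12.25]: (2.34+0.19)/2 × 6 = 7.59
  [12.25→13.75]: (0.19+0.10)/2 × 1.5 = 0.2175
  Sum = 56.67125 mcg/mL·h
Extrapolated tail: C_last / k_e = 0.10 / 0.42 = 0.238
AUC_0→∞ = 56.67125 + 0.238 = 56.90925 mcg/mL·h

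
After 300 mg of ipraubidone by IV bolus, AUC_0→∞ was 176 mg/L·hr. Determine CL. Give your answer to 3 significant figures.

CL = 1.70 L/hr

CL = Dose_iv / AUC_0→∞
   = 300 / 176 = 1.70455 L/hr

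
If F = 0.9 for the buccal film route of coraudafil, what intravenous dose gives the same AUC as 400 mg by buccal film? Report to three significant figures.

D_iv = 360 mg

Systemic exposure from an extravascular dose = F × D_ev, so the equivalent IV dose is F × D_ev.
D_iv = F × D_ev = 0.9 × 400 = 360 mg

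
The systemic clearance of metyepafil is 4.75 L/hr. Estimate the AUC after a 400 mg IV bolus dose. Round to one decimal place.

AUC = 84.2 mg/L·hr

AUC_0→∞ = Dose_iv / CL
        = 400 / 4.75 = 84.2105 mg/L·hr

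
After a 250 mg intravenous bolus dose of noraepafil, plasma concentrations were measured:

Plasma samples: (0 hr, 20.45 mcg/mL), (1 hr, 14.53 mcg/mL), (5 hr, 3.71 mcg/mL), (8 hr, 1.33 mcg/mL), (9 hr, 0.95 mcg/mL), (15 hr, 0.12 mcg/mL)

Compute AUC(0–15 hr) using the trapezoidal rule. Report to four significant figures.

Trapezoidal AUC_0→15:
  [0→1]: (20.45+14.53)/2 × 1 = 17.49
  [1→5]: (14.53+3.71)/2 × 4 = 36.48
  [5→8]: (3.71+1.33)/2 × 3 = 7.56
  [8→9]: (1.33+0.95)/2 × 1 = 1.14
  [9→15]: (0.95+0.12)/2 × 6 = 3.21
  Sum = 65.88 mcg/mL·hr

AUC = 65.88 mcg/mL·hr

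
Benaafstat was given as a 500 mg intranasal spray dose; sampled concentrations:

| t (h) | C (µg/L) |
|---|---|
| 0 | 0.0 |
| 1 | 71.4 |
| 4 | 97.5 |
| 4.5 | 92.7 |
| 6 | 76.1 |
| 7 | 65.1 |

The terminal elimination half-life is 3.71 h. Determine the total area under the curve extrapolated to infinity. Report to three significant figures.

Trapezoidal AUC_0→7:
  [0→1]: (0.0+71.4)/2 × 1 = 35.7
  [1→4]: (71.4+97.5)/2 × 3 = 253.35
  [4→4.5]: (97.5+92.7)/2 × 0.5 = 47.55
  [4.5→6]: (92.7+76.1)/2 × 1.5 = 126.6
  [6→7]: (76.1+65.1)/2 × 1 = 70.6
  Sum = 533.8 µg/L·h
k_e = ln2 / t½ = 0.693147 / 3.71 = 0.1868 h^-1
Extrapolated tail: C_last / k_e = 65.1 / 0.1868 = 348.501
AUC_0→∞ = 533.8 + 348.501 = 882.301 µg/L·h

AUC = 882 µg/L·h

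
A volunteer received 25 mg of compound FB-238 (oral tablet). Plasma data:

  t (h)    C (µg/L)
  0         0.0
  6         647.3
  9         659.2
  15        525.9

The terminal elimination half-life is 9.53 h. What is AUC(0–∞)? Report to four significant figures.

AUC = 14690 µg/L·h

Trapezoidal AUC_0→15:
  [0→6]: (0.0+647.3)/2 × 6 = 1941.9
  [6→9]: (647.3+659.2)/2 × 3 = 1959.75
  [9→15]: (659.2+525.9)/2 × 6 = 3555.3
  Sum = 7456.95 µg/L·h
k_e = ln2 / t½ = 0.693147 / 9.53 = 0.0727 h^-1
Extrapolated tail: C_last / k_e = 525.9 / 0.0727 = 7233.838
AUC_0→∞ = 7456.95 + 7233.838 = 14690.788 µg/L·h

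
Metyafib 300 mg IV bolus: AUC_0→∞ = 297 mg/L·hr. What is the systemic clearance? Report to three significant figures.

CL = Dose_iv / AUC_0→∞
   = 300 / 297 = 1.0101 L/hr

CL = 1.01 L/hr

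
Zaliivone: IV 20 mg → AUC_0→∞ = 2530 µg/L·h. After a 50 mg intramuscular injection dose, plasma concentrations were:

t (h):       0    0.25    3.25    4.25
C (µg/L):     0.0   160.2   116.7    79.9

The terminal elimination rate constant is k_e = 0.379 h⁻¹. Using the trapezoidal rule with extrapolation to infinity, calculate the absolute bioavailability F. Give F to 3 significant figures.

F = 0.118

Trapezoidal AUC_0→4.25 (intramuscular injection):
  [0→0.25]: (0.0+160.2)/2 × 0.25 = 20.025
  [0.25→3.25]: (160.2+116.7)/2 × 3 = 415.35
  [3.25→4.25]: (116.7+79.9)/2 × 1 = 98.3
  Sum = 533.675 µg/L·h
Tail: C_last/k_e = 79.9/0.379 = 210.818
AUC_0→∞ (intramuscular injection) = 533.675 + 210.818 = 744.493 µg/L·h
F = (AUC_ev/D_ev)/(AUC_iv/D_iv) = (744.493/50)/(2530/20) = 14.88986/126.5 = 0.1177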